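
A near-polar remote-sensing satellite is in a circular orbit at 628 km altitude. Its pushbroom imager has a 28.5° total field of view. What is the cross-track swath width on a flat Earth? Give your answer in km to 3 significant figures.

Half-angle = 28.5°/2 = 14.25°.
Swath width ≈ 2h·tan(θ/2) = 2 × 628 × tan(14.25°) = 319.0 km.

319 km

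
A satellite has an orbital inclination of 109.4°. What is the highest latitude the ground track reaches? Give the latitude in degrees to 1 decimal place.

Retrograde orbit: the ground track reaches ±(180° − i) = ±(180 − 109.4) = ±70.6°.

70.6°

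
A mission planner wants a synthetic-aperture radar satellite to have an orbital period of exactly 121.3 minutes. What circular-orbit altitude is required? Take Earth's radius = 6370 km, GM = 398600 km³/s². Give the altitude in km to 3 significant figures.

T = 121.3 min = 7278.0 s.
From T = 2π√(a³/μ): a = (μ T²/4π²)^(1/3) = (398600 × 7278.0² / 4π²)^(1/3) = 8117 km.
Altitude h = a − R = 8117 − 6370 = 1747 km.

1750 km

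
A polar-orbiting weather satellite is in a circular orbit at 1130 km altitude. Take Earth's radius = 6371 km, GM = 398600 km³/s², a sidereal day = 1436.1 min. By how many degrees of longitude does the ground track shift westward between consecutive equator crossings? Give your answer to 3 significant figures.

27.0°

Semi-major axis a = 6371 + 1130 = 7501 km. Period T = 2π√(a³/μ) = 2π√(7501³/398600) = 6465.3 s = 107.76 min.
During one orbit Earth rotates (6465.3 / 86166) × 360° = 27.01°.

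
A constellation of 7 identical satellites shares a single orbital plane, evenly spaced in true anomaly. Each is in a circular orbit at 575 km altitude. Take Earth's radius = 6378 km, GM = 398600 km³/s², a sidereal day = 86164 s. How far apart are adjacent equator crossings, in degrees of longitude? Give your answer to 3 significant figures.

3.44°

Semi-major axis a = 6378 + 575 = 6953 km. Period T = 2π√(a³/μ) = 2π√(6953³/398600) = 5769.9 s = 96.17 min.
Single-satellite node shift = (5769.9/86164) × 360° = 24.11°.
With 7 satellites evenly phased, successive equator crossings are 24.11/7 = 3.444° apart.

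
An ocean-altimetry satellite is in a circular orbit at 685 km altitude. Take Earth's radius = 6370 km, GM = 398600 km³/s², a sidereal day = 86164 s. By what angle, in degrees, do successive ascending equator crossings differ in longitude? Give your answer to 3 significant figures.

Semi-major axis a = 6370 + 685 = 7055 km. Period T = 2π√(a³/μ) = 2π√(7055³/398600) = 5897.3 s = 98.29 min.
During one orbit Earth rotates (5897.3 / 86164) × 360° = 24.64°.

24.6°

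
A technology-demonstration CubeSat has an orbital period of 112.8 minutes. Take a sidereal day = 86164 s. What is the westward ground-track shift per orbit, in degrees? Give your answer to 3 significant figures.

28.3°

T = 112.8 min = 6768.0 s.
During one orbit Earth rotates (6768.0 / 86164) × 360° = 28.28°.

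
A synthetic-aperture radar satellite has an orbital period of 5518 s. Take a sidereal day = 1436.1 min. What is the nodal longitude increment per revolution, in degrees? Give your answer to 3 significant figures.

23.1°

During one orbit Earth rotates (5518.0 / 86166) × 360° = 23.05°.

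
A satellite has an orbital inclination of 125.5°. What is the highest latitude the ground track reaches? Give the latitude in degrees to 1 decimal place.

54.5°

Retrograde orbit: the ground track reaches ±(180° − i) = ±(180 − 125.5) = ±54.5°.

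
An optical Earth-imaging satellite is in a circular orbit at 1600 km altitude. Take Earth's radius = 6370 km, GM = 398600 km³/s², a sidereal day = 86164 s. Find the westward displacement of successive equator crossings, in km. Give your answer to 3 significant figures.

3290 km

Semi-major axis a = 6370 + 1600 = 7970 km. Period T = 2π√(a³/μ) = 2π√(7970³/398600) = 7081.1 s = 118.02 min.
During one orbit Earth rotates (7081.1 / 86164) × 360° = 29.59°.
At the equator that is 29.59° × (2π·6370/360) km/° = 29.59 × 111.2 = 3289 km.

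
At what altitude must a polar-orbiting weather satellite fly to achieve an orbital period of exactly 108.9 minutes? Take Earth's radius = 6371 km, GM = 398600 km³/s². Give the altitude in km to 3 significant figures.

T = 108.9 min = 6534.0 s.
From T = 2π√(a³/μ): a = (μ T²/4π²)^(1/3) = (398600 × 6534.0² / 4π²)^(1/3) = 7554 km.
Altitude h = a − R = 7554 − 6371 = 1183 km.

1180 km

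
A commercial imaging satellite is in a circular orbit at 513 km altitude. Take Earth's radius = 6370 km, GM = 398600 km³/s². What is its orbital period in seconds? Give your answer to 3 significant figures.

5680 seconds

Semi-major axis a = 6370 + 513 = 6883 km. Period T = 2π√(a³/μ) = 2π√(6883³/398600) = 5683.0 s = 94.72 min.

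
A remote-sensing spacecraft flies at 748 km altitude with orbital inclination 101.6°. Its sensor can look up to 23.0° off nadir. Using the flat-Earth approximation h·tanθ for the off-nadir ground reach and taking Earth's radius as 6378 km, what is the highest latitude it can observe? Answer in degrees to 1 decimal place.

Retrograde orbit: the ground track reaches ±(180° − i) = ±(180 − 101.6) = ±78.4°.
Sensor half-swath on the ground ≈ 748·tan(23.0°) = 318 km = 2.85° of latitude.
Maximum observable latitude ≈ 78.4 + 2.85 = 81.3°.

81.3°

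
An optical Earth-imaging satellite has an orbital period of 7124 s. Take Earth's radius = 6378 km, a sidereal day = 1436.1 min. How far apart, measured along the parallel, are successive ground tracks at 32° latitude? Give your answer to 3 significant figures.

2810 km

Node shift per orbit = (7124.0/86166) × 360° = 29.76°.
Equatorial spacing = 29.76 × 111.3 km/° = 3313 km.
At 32° latitude, spacing = 3313 × cos(32°) = 2810 km.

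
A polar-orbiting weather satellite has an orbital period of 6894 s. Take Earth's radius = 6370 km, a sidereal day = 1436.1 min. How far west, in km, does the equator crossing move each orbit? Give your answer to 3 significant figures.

During one orbit Earth rotates (6894.0 / 86166) × 360° = 28.80°.
At the equator that is 28.80° × (2π·6370/360) km/° = 28.80 × 111.2 = 3202 km.

3200 km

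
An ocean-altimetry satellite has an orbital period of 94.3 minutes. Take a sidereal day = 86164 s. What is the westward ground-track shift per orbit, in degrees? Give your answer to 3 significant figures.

23.6°

T = 94.3 min = 5658.0 s.
During one orbit Earth rotates (5658.0 / 86164) × 360° = 23.64°.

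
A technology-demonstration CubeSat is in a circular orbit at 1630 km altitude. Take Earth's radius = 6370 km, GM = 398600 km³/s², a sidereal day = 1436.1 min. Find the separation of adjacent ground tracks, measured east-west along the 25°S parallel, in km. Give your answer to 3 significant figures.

3000 km

Semi-major axis a = 6370 + 1630 = 8000 km. Period T = 2π√(a³/μ) = 2π√(8000³/398600) = 7121.1 s = 118.68 min.
Node shift per orbit = (7121.1/86166) × 360° = 29.75°.
Equatorial spacing = 29.75 × 111.2 km/° = 3308 km.
At 25° latitude, spacing = 3308 × cos(25°) = 2998 km.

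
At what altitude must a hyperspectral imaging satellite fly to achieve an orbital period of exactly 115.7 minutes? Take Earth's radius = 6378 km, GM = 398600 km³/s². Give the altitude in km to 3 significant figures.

1490 km

T = 115.7 min = 6942.0 s.
From T = 2π√(a³/μ): a = (μ T²/4π²)^(1/3) = (398600 × 6942.0² / 4π²)^(1/3) = 7865 km.
Altitude h = a − R = 7865 − 6378 = 1487 km.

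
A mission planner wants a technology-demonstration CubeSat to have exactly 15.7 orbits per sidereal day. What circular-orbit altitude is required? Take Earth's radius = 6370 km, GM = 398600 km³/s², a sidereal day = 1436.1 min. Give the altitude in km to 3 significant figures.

355 km

Required period T = 86166 / 15.7 = 5488.3 s.
From T = 2π√(a³/μ): a = (μ T²/4π²)^(1/3) = (398600 × 5488.3² / 4π²)^(1/3) = 6725 km.
Altitude h = a − R = 6725 − 6370 = 355 km.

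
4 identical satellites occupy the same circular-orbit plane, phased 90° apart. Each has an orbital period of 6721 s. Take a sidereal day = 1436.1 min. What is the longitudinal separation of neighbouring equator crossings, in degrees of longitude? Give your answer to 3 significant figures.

Single-satellite node shift = (6721.0/86166) × 360° = 28.08°.
With 4 satellites evenly phased, successive equator crossings are 28.08/4 = 7.020° apart.

7.02°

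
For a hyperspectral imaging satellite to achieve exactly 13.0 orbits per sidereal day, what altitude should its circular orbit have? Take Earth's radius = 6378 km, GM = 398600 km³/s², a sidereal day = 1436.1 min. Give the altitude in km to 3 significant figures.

Required period T = 86166 / 13.0 = 6628.2 s.
From T = 2π√(a³/μ): a = (μ T²/4π²)^(1/3) = (398600 × 6628.2² / 4π²)^(1/3) = 7626 km.
Altitude h = a − R = 7626 − 6378 = 1248 km.

1250 km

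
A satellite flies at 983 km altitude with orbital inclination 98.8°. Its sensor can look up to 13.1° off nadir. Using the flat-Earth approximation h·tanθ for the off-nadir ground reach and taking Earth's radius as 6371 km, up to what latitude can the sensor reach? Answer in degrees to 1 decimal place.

Retrograde orbit: the ground track reaches ±(180° − i) = ±(180 − 98.8) = ±81.2°.
Sensor half-swath on the ground ≈ 983·tan(13.1°) = 229 km = 2.06° of latitude.
Maximum observable latitude ≈ 81.2 + 2.06 = 83.3°.

83.3°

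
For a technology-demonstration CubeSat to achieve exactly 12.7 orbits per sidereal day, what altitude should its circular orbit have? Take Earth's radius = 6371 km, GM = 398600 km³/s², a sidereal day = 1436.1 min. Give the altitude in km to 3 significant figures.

1380 km

Required period T = 86166 / 12.7 = 6784.7 s.
From T = 2π√(a³/μ): a = (μ T²/4π²)^(1/3) = (398600 × 6784.7² / 4π²)^(1/3) = 7746 km.
Altitude h = a − R = 7746 − 6371 = 1375 km.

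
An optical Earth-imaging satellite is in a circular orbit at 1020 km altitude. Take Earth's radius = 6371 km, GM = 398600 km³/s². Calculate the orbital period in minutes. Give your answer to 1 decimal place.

105.4 min

Semi-major axis a = 6371 + 1020 = 7391 km. Period T = 2π√(a³/μ) = 2π√(7391³/398600) = 6323.6 s = 105.39 min.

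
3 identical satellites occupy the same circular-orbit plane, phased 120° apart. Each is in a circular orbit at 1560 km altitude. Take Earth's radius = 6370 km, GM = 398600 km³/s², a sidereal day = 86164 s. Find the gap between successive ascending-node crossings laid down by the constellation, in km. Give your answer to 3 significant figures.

1090 km

Semi-major axis a = 6370 + 1560 = 7930 km. Period T = 2π√(a³/μ) = 2π√(7930³/398600) = 7027.8 s = 117.13 min.
Single-satellite node shift = (7027.8/86164) × 360° = 29.36°.
With 3 satellites evenly phased, successive equator crossings are 29.36/3 = 9.788° apart.
That is 9.788 × 111.2 = 1088 km at the equator.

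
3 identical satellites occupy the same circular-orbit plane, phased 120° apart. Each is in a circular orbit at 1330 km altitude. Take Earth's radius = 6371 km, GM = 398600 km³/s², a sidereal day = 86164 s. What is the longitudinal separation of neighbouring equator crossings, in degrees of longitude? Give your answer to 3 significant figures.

9.37°

Semi-major axis a = 6371 + 1330 = 7701 km. Period T = 2π√(a³/μ) = 2π√(7701³/398600) = 6725.6 s = 112.09 min.
Single-satellite node shift = (6725.6/86164) × 360° = 28.10°.
With 3 satellites evenly phased, successive equator crossings are 28.10/3 = 9.367° apart.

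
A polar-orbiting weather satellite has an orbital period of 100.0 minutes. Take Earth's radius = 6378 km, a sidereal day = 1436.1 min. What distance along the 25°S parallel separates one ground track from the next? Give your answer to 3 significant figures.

T = 100.0 min = 6000.0 s.
Node shift per orbit = (6000.0/86166) × 360° = 25.07°.
Equatorial spacing = 25.07 × 111.3 km/° = 2790 km.
At 25° latitude, spacing = 2790 × cos(25°) = 2529 km.

2530 km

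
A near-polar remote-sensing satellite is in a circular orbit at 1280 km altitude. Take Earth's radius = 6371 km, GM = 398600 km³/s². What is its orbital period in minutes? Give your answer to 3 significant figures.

Semi-major axis a = 6371 + 1280 = 7651 km. Period T = 2π√(a³/μ) = 2π√(7651³/398600) = 6660.2 s = 111.00 min.

111 min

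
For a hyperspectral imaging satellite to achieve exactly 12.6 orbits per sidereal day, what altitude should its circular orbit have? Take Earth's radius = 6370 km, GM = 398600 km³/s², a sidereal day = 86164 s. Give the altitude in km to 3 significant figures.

Required period T = 86164 / 12.6 = 6838.4 s.
From T = 2π√(a³/μ): a = (μ T²/4π²)^(1/3) = (398600 × 6838.4² / 4π²)^(1/3) = 7787 km.
Altitude h = a − R = 7787 − 6370 = 1417 km.

1420 km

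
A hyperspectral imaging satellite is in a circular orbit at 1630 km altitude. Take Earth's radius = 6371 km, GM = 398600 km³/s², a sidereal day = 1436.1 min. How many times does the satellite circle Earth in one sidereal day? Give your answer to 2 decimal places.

Semi-major axis a = 6371 + 1630 = 8001 km. Period T = 2π√(a³/μ) = 2π√(8001³/398600) = 7122.4 s = 118.71 min.
Orbits per sidereal day = 86166 / 7122.4 = 12.098.

12.10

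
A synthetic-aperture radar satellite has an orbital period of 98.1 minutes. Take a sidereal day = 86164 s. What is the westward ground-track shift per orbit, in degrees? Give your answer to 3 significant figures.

24.6°

T = 98.1 min = 5886.0 s.
During one orbit Earth rotates (5886.0 / 86164) × 360° = 24.59°.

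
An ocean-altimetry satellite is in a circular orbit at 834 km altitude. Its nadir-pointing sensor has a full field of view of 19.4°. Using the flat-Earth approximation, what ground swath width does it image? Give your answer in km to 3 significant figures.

Half-angle = 19.4°/2 = 9.7°.
Swath width ≈ 2h·tan(θ/2) = 2 × 834 × tan(9.7°) = 285.1 km.

285 km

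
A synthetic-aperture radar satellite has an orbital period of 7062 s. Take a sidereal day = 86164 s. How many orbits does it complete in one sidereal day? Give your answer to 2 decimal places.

12.20

Orbits per sidereal day = 86164 / 7062.0 = 12.201.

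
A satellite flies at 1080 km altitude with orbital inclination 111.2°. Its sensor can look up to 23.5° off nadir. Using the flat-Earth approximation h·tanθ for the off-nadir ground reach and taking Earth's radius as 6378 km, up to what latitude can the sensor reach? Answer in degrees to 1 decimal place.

73.0°

Retrograde orbit: the ground track reaches ±(180° − i) = ±(180 − 111.2) = ±68.8°.
Sensor half-swath on the ground ≈ 1080·tan(23.5°) = 470 km = 4.22° of latitude.
Maximum observable latitude ≈ 68.8 + 4.22 = 73.0°.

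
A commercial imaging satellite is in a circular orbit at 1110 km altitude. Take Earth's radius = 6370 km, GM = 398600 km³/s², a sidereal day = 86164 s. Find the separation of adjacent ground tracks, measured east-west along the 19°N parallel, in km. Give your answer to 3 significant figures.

Semi-major axis a = 6370 + 1110 = 7480 km. Period T = 2π√(a³/μ) = 2π√(7480³/398600) = 6438.2 s = 107.30 min.
Node shift per orbit = (6438.2/86164) × 360° = 26.90°.
Equatorial spacing = 26.90 × 111.2 km/° = 2991 km.
At 19° latitude, spacing = 2991 × cos(19°) = 2828 km.

2830 km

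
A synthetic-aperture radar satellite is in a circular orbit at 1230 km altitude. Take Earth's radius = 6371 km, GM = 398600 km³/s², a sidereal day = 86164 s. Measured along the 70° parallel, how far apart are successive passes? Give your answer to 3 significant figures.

1050 km

Semi-major axis a = 6371 + 1230 = 7601 km. Period T = 2π√(a³/μ) = 2π√(7601³/398600) = 6595.0 s = 109.92 min.
Node shift per orbit = (6595.0/86164) × 360° = 27.55°.
Equatorial spacing = 27.55 × 111.2 km/° = 3064 km.
At 70° latitude, spacing = 3064 × cos(70°) = 1048 km.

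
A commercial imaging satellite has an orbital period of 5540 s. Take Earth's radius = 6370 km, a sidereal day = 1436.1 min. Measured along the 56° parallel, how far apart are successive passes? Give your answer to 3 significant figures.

1440 km

Node shift per orbit = (5540.0/86166) × 360° = 23.15°.
Equatorial spacing = 23.15 × 111.2 km/° = 2573 km.
At 56° latitude, spacing = 2573 × cos(56°) = 1439 km.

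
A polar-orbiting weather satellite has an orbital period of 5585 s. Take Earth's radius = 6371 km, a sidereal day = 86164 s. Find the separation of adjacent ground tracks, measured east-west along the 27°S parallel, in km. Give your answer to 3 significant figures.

2310 km

Node shift per orbit = (5585.0/86164) × 360° = 23.33°.
Equatorial spacing = 23.33 × 111.2 km/° = 2595 km.
At 27° latitude, spacing = 2595 × cos(27°) = 2312 km.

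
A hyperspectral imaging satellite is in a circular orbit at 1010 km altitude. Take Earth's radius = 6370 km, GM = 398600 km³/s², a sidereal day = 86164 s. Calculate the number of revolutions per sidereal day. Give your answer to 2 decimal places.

13.66

Semi-major axis a = 6370 + 1010 = 7380 km. Period T = 2π√(a³/μ) = 2π√(7380³/398600) = 6309.5 s = 105.16 min.
Orbits per sidereal day = 86164 / 6309.5 = 13.656.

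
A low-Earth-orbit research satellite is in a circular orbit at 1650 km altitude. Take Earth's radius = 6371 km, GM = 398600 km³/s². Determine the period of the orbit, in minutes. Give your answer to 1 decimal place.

Semi-major axis a = 6371 + 1650 = 8021 km. Period T = 2π√(a³/μ) = 2π√(8021³/398600) = 7149.1 s = 119.15 min.

119.2 min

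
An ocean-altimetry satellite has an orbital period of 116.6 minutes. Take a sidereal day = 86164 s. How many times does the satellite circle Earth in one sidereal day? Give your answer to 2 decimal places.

12.32

T = 116.6 min = 6996.0 s.
Orbits per sidereal day = 86164 / 6996.0 = 12.316.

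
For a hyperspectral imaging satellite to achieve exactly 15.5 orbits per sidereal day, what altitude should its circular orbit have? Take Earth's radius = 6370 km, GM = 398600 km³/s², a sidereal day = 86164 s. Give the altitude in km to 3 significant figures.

412 km

Required period T = 86164 / 15.5 = 5559.0 s.
From T = 2π√(a³/μ): a = (μ T²/4π²)^(1/3) = (398600 × 5559.0² / 4π²)^(1/3) = 6782 km.
Altitude h = a − R = 6782 − 6370 = 412 km.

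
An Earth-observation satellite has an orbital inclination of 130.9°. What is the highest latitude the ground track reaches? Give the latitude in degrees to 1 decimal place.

49.1°

Retrograde orbit: the ground track reaches ±(180° − i) = ±(180 − 130.9) = ±49.1°.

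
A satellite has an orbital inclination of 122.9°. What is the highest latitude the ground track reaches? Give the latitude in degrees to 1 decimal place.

Retrograde orbit: the ground track reaches ±(180° − i) = ±(180 − 122.9) = ±57.1°.

57.1°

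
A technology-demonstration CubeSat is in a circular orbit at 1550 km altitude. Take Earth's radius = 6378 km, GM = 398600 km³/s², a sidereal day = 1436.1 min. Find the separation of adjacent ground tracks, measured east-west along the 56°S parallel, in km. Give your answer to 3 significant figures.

Semi-major axis a = 6378 + 1550 = 7928 km. Period T = 2π√(a³/μ) = 2π√(7928³/398600) = 7025.2 s = 117.09 min.
Node shift per orbit = (7025.2/86166) × 360° = 29.35°.
Equatorial spacing = 29.35 × 111.3 km/° = 3267 km.
At 56° latitude, spacing = 3267 × cos(56°) = 1827 km.

1830 km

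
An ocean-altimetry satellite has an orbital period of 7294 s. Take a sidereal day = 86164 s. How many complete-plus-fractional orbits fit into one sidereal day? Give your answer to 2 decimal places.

Orbits per sidereal day = 86164 / 7294.0 = 11.813.

11.81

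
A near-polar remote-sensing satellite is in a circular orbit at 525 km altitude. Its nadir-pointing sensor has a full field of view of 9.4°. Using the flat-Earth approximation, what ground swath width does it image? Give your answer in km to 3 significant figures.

Half-angle = 9.4°/2 = 4.7°.
Swath width ≈ 2h·tan(θ/2) = 2 × 525 × tan(4.7°) = 86.3 km.

86.3 km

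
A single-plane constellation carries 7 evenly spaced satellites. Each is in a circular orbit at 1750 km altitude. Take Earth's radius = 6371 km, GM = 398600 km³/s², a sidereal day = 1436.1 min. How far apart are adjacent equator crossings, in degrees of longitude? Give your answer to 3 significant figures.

4.35°

Semi-major axis a = 6371 + 1750 = 8121 km. Period T = 2π√(a³/μ) = 2π√(8121³/398600) = 7283.3 s = 121.39 min.
Single-satellite node shift = (7283.3/86166) × 360° = 30.43°.
With 7 satellites evenly phased, successive equator crossings are 30.43/7 = 4.347° apart.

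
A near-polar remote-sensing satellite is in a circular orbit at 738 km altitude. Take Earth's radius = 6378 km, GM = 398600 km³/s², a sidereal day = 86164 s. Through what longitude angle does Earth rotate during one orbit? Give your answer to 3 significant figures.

Semi-major axis a = 6378 + 738 = 7116 km. Period T = 2π√(a³/μ) = 2π√(7116³/398600) = 5974.0 s = 99.57 min.
During one orbit Earth rotates (5974.0 / 86164) × 360° = 24.96°.

25.0°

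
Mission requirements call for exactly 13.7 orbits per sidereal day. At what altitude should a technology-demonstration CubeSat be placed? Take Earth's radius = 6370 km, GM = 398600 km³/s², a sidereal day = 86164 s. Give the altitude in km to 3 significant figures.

Required period T = 86164 / 13.7 = 6289.3 s.
From T = 2π√(a³/μ): a = (μ T²/4π²)^(1/3) = (398600 × 6289.3² / 4π²)^(1/3) = 7364 km.
Altitude h = a − R = 7364 − 6370 = 994 km.

994 km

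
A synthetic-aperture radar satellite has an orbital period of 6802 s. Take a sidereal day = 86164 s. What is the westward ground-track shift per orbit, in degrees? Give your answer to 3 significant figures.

28.4°

During one orbit Earth rotates (6802.0 / 86164) × 360° = 28.42°.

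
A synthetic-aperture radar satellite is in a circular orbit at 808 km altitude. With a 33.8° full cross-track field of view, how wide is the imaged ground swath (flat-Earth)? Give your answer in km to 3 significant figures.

491 km

Half-angle = 33.8°/2 = 16.9°.
Swath width ≈ 2h·tan(θ/2) = 2 × 808 × tan(16.9°) = 491.0 km.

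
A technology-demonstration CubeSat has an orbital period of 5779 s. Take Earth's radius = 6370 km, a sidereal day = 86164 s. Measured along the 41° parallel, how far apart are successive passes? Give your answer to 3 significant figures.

2030 km

Node shift per orbit = (5779.0/86164) × 360° = 24.15°.
Equatorial spacing = 24.15 × 111.2 km/° = 2684 km.
At 41° latitude, spacing = 2684 × cos(41°) = 2026 km.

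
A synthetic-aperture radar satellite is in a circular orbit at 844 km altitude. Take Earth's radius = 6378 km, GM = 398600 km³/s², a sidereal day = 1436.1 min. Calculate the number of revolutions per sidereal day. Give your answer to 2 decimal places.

Semi-major axis a = 6378 + 844 = 7222 km. Period T = 2π√(a³/μ) = 2π√(7222³/398600) = 6108.0 s = 101.80 min.
Orbits per sidereal day = 86166 / 6108.0 = 14.107.

14.11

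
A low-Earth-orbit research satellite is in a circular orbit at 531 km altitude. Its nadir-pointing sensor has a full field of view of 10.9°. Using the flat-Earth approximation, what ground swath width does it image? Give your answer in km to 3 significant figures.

101 km

Half-angle = 10.9°/2 = 5.45°.
Swath width ≈ 2h·tan(θ/2) = 2 × 531 × tan(5.45°) = 101.3 km.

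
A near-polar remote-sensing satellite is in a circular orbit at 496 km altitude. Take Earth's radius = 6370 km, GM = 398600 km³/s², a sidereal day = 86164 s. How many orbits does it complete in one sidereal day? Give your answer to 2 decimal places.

15.22

Semi-major axis a = 6370 + 496 = 6866 km. Period T = 2π√(a³/μ) = 2π√(6866³/398600) = 5662.0 s = 94.37 min.
Orbits per sidereal day = 86164 / 5662.0 = 15.218.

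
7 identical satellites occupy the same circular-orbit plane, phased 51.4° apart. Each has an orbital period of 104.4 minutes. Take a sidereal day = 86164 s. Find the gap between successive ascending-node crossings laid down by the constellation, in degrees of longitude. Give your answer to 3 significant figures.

T = 104.4 min = 6264.0 s.
Single-satellite node shift = (6264.0/86164) × 360° = 26.17°.
With 7 satellites evenly phased, successive equator crossings are 26.17/7 = 3.739° apart.

3.74°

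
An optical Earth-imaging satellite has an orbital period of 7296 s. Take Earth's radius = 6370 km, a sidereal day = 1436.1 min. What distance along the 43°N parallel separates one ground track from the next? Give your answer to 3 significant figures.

Node shift per orbit = (7296.0/86166) × 360° = 30.48°.
Equatorial spacing = 30.48 × 111.2 km/° = 3389 km.
At 43° latitude, spacing = 3389 × cos(43°) = 2479 km.

2480 km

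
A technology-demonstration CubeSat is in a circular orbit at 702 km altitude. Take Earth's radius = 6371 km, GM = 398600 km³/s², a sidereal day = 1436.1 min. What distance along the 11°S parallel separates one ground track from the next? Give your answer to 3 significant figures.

2700 km

Semi-major axis a = 6371 + 702 = 7073 km. Period T = 2π√(a³/μ) = 2π√(7073³/398600) = 5919.9 s = 98.67 min.
Node shift per orbit = (5919.9/86166) × 360° = 24.73°.
Equatorial spacing = 24.73 × 111.2 km/° = 2750 km.
At 11° latitude, spacing = 2750 × cos(11°) = 2700 km.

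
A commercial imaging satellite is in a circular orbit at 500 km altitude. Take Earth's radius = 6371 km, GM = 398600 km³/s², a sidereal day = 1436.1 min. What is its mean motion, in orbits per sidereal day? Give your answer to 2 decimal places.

15.20

Semi-major axis a = 6371 + 500 = 6871 km. Period T = 2π√(a³/μ) = 2π√(6871³/398600) = 5668.1 s = 94.47 min.
Orbits per sidereal day = 86166 / 5668.1 = 15.202.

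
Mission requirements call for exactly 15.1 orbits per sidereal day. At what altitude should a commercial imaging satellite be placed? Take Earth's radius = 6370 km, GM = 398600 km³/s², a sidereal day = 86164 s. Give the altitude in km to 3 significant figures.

Required period T = 86164 / 15.1 = 5706.2 s.
From T = 2π√(a³/μ): a = (μ T²/4π²)^(1/3) = (398600 × 5706.2² / 4π²)^(1/3) = 6902 km.
Altitude h = a − R = 6902 − 6370 = 532 km.

532 km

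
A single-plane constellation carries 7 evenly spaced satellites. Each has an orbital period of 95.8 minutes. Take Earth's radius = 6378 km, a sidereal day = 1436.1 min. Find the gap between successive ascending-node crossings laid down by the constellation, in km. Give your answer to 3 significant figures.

382 km

T = 95.8 min = 5748.0 s.
Single-satellite node shift = (5748.0/86166) × 360° = 24.02°.
With 7 satellites evenly phased, successive equator crossings are 24.02/7 = 3.431° apart.
That is 3.431 × 111.3 = 382 km at the equator.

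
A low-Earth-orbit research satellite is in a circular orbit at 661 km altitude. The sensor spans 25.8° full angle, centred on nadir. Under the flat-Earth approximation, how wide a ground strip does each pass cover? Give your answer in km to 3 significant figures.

Half-angle = 25.8°/2 = 12.9°.
Swath width ≈ 2h·tan(θ/2) = 2 × 661 × tan(12.9°) = 302.8 km.

303 km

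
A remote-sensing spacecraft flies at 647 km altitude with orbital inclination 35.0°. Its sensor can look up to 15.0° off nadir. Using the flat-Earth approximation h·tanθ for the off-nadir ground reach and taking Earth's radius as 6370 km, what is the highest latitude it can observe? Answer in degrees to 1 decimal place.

For a prograde orbit the ground track reaches latitude ±i = ±35.0°.
Sensor half-swath on the ground ≈ 647·tan(15.0°) = 173 km = 1.56° of latitude.
Maximum observable latitude ≈ 35.0 + 1.56 = 36.6°.

36.6°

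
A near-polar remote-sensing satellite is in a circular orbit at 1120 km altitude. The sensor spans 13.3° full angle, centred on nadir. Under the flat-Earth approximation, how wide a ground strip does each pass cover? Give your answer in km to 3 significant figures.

Half-angle = 13.3°/2 = 6.65°.
Swath width ≈ 2h·tan(θ/2) = 2 × 1120 × tan(6.65°) = 261.2 km.

261 km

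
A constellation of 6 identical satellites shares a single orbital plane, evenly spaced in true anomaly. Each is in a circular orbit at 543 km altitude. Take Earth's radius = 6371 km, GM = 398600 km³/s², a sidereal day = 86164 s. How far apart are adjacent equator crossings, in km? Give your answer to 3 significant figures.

Semi-major axis a = 6371 + 543 = 6914 km. Period T = 2π√(a³/μ) = 2π√(6914³/398600) = 5721.4 s = 95.36 min.
Single-satellite node shift = (5721.4/86164) × 360° = 23.90°.
With 6 satellites evenly phased, successive equator crossings are 23.90/6 = 3.984° apart.
That is 3.984 × 111.2 = 443 km at the equator.

443 km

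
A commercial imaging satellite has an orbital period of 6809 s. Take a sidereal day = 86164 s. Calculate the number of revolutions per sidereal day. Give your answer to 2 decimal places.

Orbits per sidereal day = 86164 / 6809.0 = 12.654.

12.65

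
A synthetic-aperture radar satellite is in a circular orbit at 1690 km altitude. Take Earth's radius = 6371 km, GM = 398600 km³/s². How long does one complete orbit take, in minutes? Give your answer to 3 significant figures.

120 min

Semi-major axis a = 6371 + 1690 = 8061 km. Period T = 2π√(a³/μ) = 2π√(8061³/398600) = 7202.7 s = 120.04 min.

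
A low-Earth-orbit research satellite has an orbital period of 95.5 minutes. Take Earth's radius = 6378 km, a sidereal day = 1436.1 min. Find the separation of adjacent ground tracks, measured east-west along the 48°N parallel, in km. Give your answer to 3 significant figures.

1780 km

T = 95.5 min = 5730.0 s.
Node shift per orbit = (5730.0/86166) × 360° = 23.94°.
Equatorial spacing = 23.94 × 111.3 km/° = 2665 km.
At 48° latitude, spacing = 2665 × cos(48°) = 1783 km.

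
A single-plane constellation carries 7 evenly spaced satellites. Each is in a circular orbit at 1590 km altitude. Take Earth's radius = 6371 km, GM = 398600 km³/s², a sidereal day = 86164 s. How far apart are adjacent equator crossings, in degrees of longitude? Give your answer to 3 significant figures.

Semi-major axis a = 6371 + 1590 = 7961 km. Period T = 2π√(a³/μ) = 2π√(7961³/398600) = 7069.1 s = 117.82 min.
Single-satellite node shift = (7069.1/86164) × 360° = 29.54°.
With 7 satellites evenly phased, successive equator crossings are 29.54/7 = 4.219° apart.

4.22°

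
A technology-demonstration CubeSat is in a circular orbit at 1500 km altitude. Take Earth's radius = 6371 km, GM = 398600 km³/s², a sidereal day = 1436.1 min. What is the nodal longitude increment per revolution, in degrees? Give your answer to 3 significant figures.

Semi-major axis a = 6371 + 1500 = 7871 km. Period T = 2π√(a³/μ) = 2π√(7871³/398600) = 6949.5 s = 115.83 min.
During one orbit Earth rotates (6949.5 / 86166) × 360° = 29.04°.

29.0°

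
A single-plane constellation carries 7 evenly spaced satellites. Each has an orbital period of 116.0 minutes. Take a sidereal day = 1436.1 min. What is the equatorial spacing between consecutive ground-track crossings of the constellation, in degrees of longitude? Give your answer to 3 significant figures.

4.15°

T = 116.0 min = 6960.0 s.
Single-satellite node shift = (6960.0/86166) × 360° = 29.08°.
With 7 satellites evenly phased, successive equator crossings are 29.08/7 = 4.154° apart.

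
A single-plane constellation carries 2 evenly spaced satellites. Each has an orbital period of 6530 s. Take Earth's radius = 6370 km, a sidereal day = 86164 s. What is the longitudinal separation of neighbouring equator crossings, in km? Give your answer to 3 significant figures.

1520 km

Single-satellite node shift = (6530.0/86164) × 360° = 27.28°.
With 2 satellites evenly phased, successive equator crossings are 27.28/2 = 13.641° apart.
That is 13.641 × 111.2 = 1517 km at the equator.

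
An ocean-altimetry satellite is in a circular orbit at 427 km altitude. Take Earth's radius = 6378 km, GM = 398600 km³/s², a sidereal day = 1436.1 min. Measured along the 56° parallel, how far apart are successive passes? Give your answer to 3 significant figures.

Semi-major axis a = 6378 + 427 = 6805 km. Period T = 2π√(a³/μ) = 2π√(6805³/398600) = 5586.7 s = 93.11 min.
Node shift per orbit = (5586.7/86166) × 360° = 23.34°.
Equatorial spacing = 23.34 × 111.3 km/° = 2598 km.
At 56° latitude, spacing = 2598 × cos(56°) = 1453 km.

1450 km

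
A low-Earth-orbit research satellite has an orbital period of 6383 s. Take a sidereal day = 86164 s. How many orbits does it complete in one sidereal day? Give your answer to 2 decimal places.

13.50

Orbits per sidereal day = 86164 / 6383.0 = 13.499.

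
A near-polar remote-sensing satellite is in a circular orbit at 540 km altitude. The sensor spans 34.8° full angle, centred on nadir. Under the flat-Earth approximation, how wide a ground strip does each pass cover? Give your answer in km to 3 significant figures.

338 km

Half-angle = 34.8°/2 = 17.4°.
Swath width ≈ 2h·tan(θ/2) = 2 × 540 × tan(17.4°) = 338.5 km.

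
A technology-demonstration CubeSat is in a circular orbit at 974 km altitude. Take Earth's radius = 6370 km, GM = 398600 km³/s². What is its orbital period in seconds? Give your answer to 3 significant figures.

6260 seconds

Semi-major axis a = 6370 + 974 = 7344 km. Period T = 2π√(a³/μ) = 2π√(7344³/398600) = 6263.4 s = 104.39 min.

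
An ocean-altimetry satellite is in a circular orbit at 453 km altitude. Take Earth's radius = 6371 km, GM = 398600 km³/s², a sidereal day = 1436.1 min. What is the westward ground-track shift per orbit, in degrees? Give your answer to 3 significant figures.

Semi-major axis a = 6371 + 453 = 6824 km. Period T = 2π√(a³/μ) = 2π√(6824³/398600) = 5610.1 s = 93.50 min.
During one orbit Earth rotates (5610.1 / 86166) × 360° = 23.44°.

23.4°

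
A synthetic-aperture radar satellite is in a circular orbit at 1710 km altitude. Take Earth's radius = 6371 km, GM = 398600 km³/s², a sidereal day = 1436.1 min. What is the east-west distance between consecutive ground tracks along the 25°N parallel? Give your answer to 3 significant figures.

3040 km

Semi-major axis a = 6371 + 1710 = 8081 km. Period T = 2π√(a³/μ) = 2π√(8081³/398600) = 7229.5 s = 120.49 min.
Node shift per orbit = (7229.5/86166) × 360° = 30.20°.
Equatorial spacing = 30.20 × 111.2 km/° = 3359 km.
At 25° latitude, spacing = 3359 × cos(25°) = 3044 km.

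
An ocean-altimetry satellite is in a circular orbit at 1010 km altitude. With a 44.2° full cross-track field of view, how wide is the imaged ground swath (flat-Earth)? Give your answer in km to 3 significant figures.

820 km

Half-angle = 44.2°/2 = 22.1°.
Swath width ≈ 2h·tan(θ/2) = 2 × 1010 × tan(22.1°) = 820.2 km.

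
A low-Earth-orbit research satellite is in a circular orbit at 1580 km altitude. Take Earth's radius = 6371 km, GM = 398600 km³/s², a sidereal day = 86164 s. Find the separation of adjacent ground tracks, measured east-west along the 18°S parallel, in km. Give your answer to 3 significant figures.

3120 km

Semi-major axis a = 6371 + 1580 = 7951 km. Period T = 2π√(a³/μ) = 2π√(7951³/398600) = 7055.8 s = 117.60 min.
Node shift per orbit = (7055.8/86164) × 360° = 29.48°.
Equatorial spacing = 29.48 × 111.2 km/° = 3278 km.
At 18° latitude, spacing = 3278 × cos(18°) = 3118 km.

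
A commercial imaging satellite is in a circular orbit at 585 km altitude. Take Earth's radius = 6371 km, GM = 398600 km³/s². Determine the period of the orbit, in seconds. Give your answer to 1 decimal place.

5773.7 seconds

Semi-major axis a = 6371 + 585 = 6956 km. Period T = 2π√(a³/μ) = 2π√(6956³/398600) = 5773.7 s = 96.23 min.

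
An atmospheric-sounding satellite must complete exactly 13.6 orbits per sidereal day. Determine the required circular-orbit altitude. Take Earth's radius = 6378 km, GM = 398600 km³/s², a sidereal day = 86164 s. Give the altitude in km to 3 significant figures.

1020 km

Required period T = 86164 / 13.6 = 6335.6 s.
From T = 2π√(a³/μ): a = (μ T²/4π²)^(1/3) = (398600 × 6335.6² / 4π²)^(1/3) = 7400 km.
Altitude h = a − R = 7400 − 6378 = 1022 km.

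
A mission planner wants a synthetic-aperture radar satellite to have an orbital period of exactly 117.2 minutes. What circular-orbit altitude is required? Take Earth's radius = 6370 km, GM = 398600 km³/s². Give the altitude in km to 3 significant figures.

1560 km

T = 117.2 min = 7032.0 s.
From T = 2π√(a³/μ): a = (μ T²/4π²)^(1/3) = (398600 × 7032.0² / 4π²)^(1/3) = 7933 km.
Altitude h = a − R = 7933 − 6370 = 1563 km.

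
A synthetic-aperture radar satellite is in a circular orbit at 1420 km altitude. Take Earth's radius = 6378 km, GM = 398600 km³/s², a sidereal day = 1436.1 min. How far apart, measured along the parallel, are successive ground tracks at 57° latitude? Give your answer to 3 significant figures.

Semi-major axis a = 6378 + 1420 = 7798 km. Period T = 2π√(a³/μ) = 2π√(7798³/398600) = 6853.1 s = 114.22 min.
Node shift per orbit = (6853.1/86166) × 360° = 28.63°.
Equatorial spacing = 28.63 × 111.3 km/° = 3187 km.
At 57° latitude, spacing = 3187 × cos(57°) = 1736 km.

1740 km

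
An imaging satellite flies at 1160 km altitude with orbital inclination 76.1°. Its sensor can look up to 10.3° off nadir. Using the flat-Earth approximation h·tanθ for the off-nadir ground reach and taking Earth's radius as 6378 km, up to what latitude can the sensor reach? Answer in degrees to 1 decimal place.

For a prograde orbit the ground track reaches latitude ±i = ±76.1°.
Sensor half-swath on the ground ≈ 1160·tan(10.3°) = 211 km = 1.89° of latitude.
Maximum observable latitude ≈ 76.1 + 1.89 = 78.0°.

78.0°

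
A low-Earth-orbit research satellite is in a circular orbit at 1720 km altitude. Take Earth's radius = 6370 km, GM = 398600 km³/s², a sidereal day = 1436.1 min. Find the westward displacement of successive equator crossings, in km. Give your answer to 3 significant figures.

3360 km

Semi-major axis a = 6370 + 1720 = 8090 km. Period T = 2π√(a³/μ) = 2π√(8090³/398600) = 7241.6 s = 120.69 min.
During one orbit Earth rotates (7241.6 / 86166) × 360° = 30.26°.
At the equator that is 30.26° × (2π·6370/360) km/° = 30.26 × 111.2 = 3364 km.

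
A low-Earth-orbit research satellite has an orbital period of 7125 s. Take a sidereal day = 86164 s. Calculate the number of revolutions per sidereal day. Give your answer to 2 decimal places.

Orbits per sidereal day = 86164 / 7125.0 = 12.093.

12.09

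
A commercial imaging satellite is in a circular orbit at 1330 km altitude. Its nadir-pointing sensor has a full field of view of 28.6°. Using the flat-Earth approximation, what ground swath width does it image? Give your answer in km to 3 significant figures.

678 km

Half-angle = 28.6°/2 = 14.3°.
Swath width ≈ 2h·tan(θ/2) = 2 × 1330 × tan(14.3°) = 678.0 km.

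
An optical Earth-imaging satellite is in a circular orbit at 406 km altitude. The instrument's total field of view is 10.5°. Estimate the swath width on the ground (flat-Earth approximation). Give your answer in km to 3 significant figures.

74.6 km

Half-angle = 10.5°/2 = 5.25°.
Swath width ≈ 2h·tan(θ/2) = 2 × 406 × tan(5.25°) = 74.6 km.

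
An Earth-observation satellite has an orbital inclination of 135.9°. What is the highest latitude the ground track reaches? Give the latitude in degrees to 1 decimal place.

44.1°

Retrograde orbit: the ground track reaches ±(180° − i) = ±(180 − 135.9) = ±44.1°.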